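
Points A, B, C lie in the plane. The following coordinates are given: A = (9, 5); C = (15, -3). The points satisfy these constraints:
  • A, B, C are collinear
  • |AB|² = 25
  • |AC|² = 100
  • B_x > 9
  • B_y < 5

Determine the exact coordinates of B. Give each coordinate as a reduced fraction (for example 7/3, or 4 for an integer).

1. B_x = 12  [[A, B, C are collinear ⇒ -8x-6y+102=0] ∩ [|B−(9, 5)|²=25]]
2. B_y = 1  [[A, B, C are collinear ⇒ -8x-6y+102=0] ∩ [|B−(9, 5)|²=25]]
   so B = (12, 1)

B = (12, 1)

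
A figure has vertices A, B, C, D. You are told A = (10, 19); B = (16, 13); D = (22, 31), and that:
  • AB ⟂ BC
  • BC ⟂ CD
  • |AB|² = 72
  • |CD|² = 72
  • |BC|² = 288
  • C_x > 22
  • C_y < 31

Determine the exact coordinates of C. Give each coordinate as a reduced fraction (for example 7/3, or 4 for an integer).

1. C_x = 28  [[AB ⟂ BC ⇒ 6x-6y-18=0] ∩ [|C−(22, 31)|²=72]]
2. C_y = 25  [[AB ⟂ BC ⇒ 6x-6y-18=0] ∩ [|C−(22, 31)|²=72]]
   so C = (28, 25)

C = (28, 25)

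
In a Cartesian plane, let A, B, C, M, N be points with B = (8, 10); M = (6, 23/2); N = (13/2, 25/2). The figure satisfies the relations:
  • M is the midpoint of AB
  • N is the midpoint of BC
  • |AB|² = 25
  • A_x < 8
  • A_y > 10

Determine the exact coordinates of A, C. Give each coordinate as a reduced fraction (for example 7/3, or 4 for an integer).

1. A_x = 4  [A = 2·M−B = 2·(6, 23/2)−(8, 10)]
2. A_y = 13  [A = 2·M−B = 2·(6, 23/2)−(8, 10)]
   so A = (4, 13)
3. C_x = 5  [C = 2·N−B = 2·(13/2, 25/2)−(8, 10)]
4. C_y = 15  [C = 2·N−B = 2·(13/2, 25/2)−(8, 10)]
   so C = (5, 15)

A = (4, 13)
C = (5, 15)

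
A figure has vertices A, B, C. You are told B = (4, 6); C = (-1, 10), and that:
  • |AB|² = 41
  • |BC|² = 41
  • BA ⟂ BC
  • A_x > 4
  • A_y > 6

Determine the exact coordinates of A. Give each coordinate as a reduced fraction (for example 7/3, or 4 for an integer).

A = (8, 11)

1. A_x = 8  [[BA ⟂ BC ⇒ -5x+4y-4=0] ∩ [|A−(4, 6)|²=41]]
2. A_y = 11  [[BA ⟂ BC ⇒ -5x+4y-4=0] ∩ [|A−(4, 6)|²=41]]
   so A = (8, 11)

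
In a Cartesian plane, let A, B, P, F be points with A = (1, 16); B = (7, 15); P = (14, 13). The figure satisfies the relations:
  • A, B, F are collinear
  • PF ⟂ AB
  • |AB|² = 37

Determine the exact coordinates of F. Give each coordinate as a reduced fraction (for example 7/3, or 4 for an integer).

1. F_x = 523/37  [[A, B, F are collinear ⇒ 1x+6y-97=0] ∩ [PF ⟂ AB ⇒ 6x-1y-71=0]]
2. F_y = 511/37  [[A, B, F are collinear ⇒ 1x+6y-97=0] ∩ [PF ⟂ AB ⇒ 6x-1y-71=0]]
   so F = (523/37, 511/37)

F = (523/37, 511/37)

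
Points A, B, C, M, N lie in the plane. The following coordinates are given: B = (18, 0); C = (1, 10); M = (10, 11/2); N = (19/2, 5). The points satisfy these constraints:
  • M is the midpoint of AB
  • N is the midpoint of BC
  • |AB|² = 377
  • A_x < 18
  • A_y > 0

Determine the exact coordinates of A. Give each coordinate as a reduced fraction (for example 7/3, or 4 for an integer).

1. A_x = 2  [A = 2·M−B = 2·(10, 11/2)−(18, 0)]
2. A_y = 11  [A = 2·M−B = 2·(10, 11/2)−(18, 0)]
   so A = (2, 11)

A = (2, 11)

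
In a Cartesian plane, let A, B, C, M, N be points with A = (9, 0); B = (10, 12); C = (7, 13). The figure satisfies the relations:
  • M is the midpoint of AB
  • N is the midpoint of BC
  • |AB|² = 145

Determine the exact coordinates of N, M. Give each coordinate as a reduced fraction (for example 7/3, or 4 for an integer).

1. M_x = 19/2  [2·M = A+B = (9, 0)+(10, 12)]
2. M_y = 6  [2·M = A+B = (9, 0)+(10, 12)]
   so M = (19/2, 6)
3. N_x = 17/2  [2·N = B+C = (10, 12)+(7, 13)]
4. N_y = 25/2  [2·N = B+C = (10, 12)+(7, 13)]
   so N = (17/2, 25/2)

N = (17/2, 25/2)
M = (19/2, 6)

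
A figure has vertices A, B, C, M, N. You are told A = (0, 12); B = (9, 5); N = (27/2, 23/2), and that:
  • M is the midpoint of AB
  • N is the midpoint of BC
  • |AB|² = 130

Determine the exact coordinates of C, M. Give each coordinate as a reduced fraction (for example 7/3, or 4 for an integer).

1. M_x = 9/2  [2·M = A+B = (0, 12)+(9, 5)]
2. M_y = 17/2  [2·M = A+B = (0, 12)+(9, 5)]
   so M = (9/2, 17/2)
3. C_x = 18  [C = 2·N−B = 2·(27/2, 23/2)−(9, 5)]
4. C_y = 18  [C = 2·N−B = 2·(27/2, 23/2)−(9, 5)]
   so C = (18, 18)

C = (18, 18)
M = (9/2, 17/2)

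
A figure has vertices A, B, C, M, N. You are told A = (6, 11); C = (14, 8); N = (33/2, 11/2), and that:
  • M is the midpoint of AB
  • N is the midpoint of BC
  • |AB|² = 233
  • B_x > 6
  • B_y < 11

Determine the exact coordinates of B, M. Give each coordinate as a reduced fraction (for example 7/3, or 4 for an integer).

B = (19, 3)
M = (25/2, 7)

1. B_x = 19  [B = 2·N−C = 2·(33/2, 11/2)−(14, 8)]
2. B_y = 3  [B = 2·N−C = 2·(33/2, 11/2)−(14, 8)]
   so B = (19, 3)
3. M_x = 25/2  [2·M = A+B = (6, 11)+(19, 3)]
4. M_y = 7  [2·M = A+B = (6, 11)+(19, 3)]
   so M = (25/2, 7)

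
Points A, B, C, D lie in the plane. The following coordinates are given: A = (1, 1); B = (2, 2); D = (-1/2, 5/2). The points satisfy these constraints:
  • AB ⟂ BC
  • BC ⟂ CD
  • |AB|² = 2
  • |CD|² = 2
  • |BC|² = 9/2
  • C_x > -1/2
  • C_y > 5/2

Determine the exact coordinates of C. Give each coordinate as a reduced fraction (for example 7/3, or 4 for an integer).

C = (1/2, 7/2)

1. C_x = 1/2  [[AB ⟂ BC ⇒ 1x+1y-4=0] ∩ [|C−(-1/2, 5/2)|²=2]]
2. C_y = 7/2  [[AB ⟂ BC ⇒ 1x+1y-4=0] ∩ [|C−(-1/2, 5/2)|²=2]]
   so C = (1/2, 7/2)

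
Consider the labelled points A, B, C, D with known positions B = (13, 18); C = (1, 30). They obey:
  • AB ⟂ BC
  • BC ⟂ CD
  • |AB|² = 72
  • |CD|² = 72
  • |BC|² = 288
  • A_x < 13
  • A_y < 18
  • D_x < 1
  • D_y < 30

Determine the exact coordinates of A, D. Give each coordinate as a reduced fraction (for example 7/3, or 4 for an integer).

A = (7, 12)
D = (-5, 24)

1. A_x = 7  [[AB ⟂ BC ⇒ 12x-12y+60=0] ∩ [|A−(13, 18)|²=72]]
2. A_y = 12  [[AB ⟂ BC ⇒ 12x-12y+60=0] ∩ [|A−(13, 18)|²=72]]
   so A = (7, 12)
3. D_x = -5  [[BC ⟂ CD ⇒ -12x+12y-348=0] ∩ [|D−(1, 30)|²=72]]
4. D_y = 24  [[BC ⟂ CD ⇒ -12x+12y-348=0] ∩ [|D−(1, 30)|²=72]]
   so D = (-5, 24)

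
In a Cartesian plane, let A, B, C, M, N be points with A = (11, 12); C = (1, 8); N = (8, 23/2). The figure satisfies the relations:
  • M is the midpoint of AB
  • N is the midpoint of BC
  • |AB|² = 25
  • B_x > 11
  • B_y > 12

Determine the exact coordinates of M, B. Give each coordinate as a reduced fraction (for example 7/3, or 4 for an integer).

1. B_x = 15  [B = 2·N−C = 2·(8, 23/2)−(1, 8)]
2. B_y = 15  [B = 2·N−C = 2·(8, 23/2)−(1, 8)]
   so B = (15, 15)
3. M_x = 13  [2·M = A+B = (11, 12)+(15, 15)]
4. M_y = 27/2  [2·M = A+B = (11, 12)+(15, 15)]
   so M = (13, 27/2)

M = (13, 27/2)
B = (15, 15)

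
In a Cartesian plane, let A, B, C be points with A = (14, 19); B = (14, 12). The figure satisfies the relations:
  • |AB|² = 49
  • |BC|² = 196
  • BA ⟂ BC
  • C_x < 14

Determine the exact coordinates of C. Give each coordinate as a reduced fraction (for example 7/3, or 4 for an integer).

C = (0, 12)

1. C_x = 0  [[BA ⟂ BC ⇒ 7y-84=0] ∩ [|C−(14, 12)|²=196]]
2. C_y = 12  [[BA ⟂ BC ⇒ 7y-84=0] ∩ [|C−(14, 12)|²=196]]
   so C = (0, 12)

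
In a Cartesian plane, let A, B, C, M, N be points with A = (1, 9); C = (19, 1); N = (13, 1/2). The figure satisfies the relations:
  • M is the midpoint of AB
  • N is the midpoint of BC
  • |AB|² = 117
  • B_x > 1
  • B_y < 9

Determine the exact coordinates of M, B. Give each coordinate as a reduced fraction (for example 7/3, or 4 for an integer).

M = (4, 9/2)
B = (7, 0)

1. B_x = 7  [B = 2·N−C = 2·(13, 1/2)−(19, 1)]
2. B_y = 0  [B = 2·N−C = 2·(13, 1/2)−(19, 1)]
   so B = (7, 0)
3. M_x = 4  [2·M = A+B = (1, 9)+(7, 0)]
4. M_y = 9/2  [2·M = A+B = (1, 9)+(7, 0)]
   so M = (4, 9/2)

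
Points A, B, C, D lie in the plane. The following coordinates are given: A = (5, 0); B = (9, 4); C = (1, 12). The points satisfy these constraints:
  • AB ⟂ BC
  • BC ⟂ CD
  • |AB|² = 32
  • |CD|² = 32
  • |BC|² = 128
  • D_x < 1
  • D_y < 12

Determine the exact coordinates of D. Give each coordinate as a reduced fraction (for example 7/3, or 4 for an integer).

D = (-3, 8)

1. D_x = -3  [[BC ⟂ CD ⇒ -8x+8y-88=0] ∩ [|D−(1, 12)|²=32]]
2. D_y = 8  [[BC ⟂ CD ⇒ -8x+8y-88=0] ∩ [|D−(1, 12)|²=32]]
   so D = (-3, 8)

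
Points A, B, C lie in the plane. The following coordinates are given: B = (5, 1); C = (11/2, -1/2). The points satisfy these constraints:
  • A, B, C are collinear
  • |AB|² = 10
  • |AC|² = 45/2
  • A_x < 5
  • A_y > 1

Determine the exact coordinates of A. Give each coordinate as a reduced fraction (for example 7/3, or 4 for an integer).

1. A_x = 4  [[A, B, C are collinear ⇒ 3/2x+1/2y-8=0] ∩ [|A−(5, 1)|²=10]]
2. A_y = 4  [[A, B, C are collinear ⇒ 3/2x+1/2y-8=0] ∩ [|A−(5, 1)|²=10]]
   so A = (4, 4)

A = (4, 4)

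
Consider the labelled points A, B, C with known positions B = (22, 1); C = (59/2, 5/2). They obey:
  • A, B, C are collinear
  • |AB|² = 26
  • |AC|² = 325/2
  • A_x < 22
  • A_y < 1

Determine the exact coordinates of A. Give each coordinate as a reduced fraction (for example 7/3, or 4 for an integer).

1. A_x = 17  [[A, B, C are collinear ⇒ -3/2x+15/2y+51/2=0] ∩ [|A−(22, 1)|²=26]]
2. A_y = 0  [[A, B, C are collinear ⇒ -3/2x+15/2y+51/2=0] ∩ [|A−(22, 1)|²=26]]
   so A = (17, 0)

A = (17, 0)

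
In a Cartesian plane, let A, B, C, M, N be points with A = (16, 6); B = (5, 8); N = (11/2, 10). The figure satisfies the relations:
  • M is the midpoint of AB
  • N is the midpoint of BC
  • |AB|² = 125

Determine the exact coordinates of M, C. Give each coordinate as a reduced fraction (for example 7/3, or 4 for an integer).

M = (21/2, 7)
C = (6, 12)

1. M_x = 21/2  [2·M = A+B = (16, 6)+(5, 8)]
2. M_y = 7  [2·M = A+B = (16, 6)+(5, 8)]
   so M = (21/2, 7)
3. C_x = 6  [C = 2·N−B = 2·(11/2, 10)−(5, 8)]
4. C_y = 12  [C = 2·N−B = 2·(11/2, 10)−(5, 8)]
   so C = (6, 12)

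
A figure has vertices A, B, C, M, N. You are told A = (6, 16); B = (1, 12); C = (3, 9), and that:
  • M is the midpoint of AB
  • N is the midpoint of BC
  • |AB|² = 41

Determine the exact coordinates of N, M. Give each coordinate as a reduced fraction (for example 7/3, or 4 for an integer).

N = (2, 21/2)
M = (7/2, 14)

1. M_x = 7/2  [2·M = A+B = (6, 16)+(1, 12)]
2. M_y = 14  [2·M = A+B = (6, 16)+(1, 12)]
   so M = (7/2, 14)
3. N_x = 2  [2·N = B+C = (1, 12)+(3, 9)]
4. N_y = 21/2  [2·N = B+C = (1, 12)+(3, 9)]
   so N = (2, 21/2)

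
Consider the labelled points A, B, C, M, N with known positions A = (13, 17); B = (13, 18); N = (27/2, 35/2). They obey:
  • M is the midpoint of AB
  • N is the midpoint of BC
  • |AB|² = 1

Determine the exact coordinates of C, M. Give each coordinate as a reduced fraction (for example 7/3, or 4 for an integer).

C = (14, 17)
M = (13, 35/2)

1. M_x = 13  [2·M = A+B = (13, 17)+(13, 18)]
2. M_y = 35/2  [2·M = A+B = (13, 17)+(13, 18)]
   so M = (13, 35/2)
3. C_x = 14  [C = 2·N−B = 2·(27/2, 35/2)−(13, 18)]
4. C_y = 17  [C = 2·N−B = 2·(27/2, 35/2)−(13, 18)]
   so C = (14, 17)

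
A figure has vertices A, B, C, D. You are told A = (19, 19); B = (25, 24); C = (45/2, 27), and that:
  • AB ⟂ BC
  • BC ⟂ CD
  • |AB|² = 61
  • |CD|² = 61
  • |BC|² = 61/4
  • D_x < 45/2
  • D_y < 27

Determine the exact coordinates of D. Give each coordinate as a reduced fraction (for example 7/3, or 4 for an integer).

D = (33/2, 22)

1. D_x = 33/2  [[BC ⟂ CD ⇒ -5/2x+3y-99/4=0] ∩ [|D−(45/2, 27)|²=61]]
2. D_y = 22  [[BC ⟂ CD ⇒ -5/2x+3y-99/4=0] ∩ [|D−(45/2, 27)|²=61]]
   so D = (33/2, 22)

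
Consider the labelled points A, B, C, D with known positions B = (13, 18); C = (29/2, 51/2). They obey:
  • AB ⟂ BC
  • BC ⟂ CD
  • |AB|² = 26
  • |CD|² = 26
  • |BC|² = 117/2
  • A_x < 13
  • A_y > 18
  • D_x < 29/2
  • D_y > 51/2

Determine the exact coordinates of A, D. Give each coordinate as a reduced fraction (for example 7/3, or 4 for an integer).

A = (8, 19)
D = (19/2, 53/2)

1. A_x = 8  [[AB ⟂ BC ⇒ -3/2x-15/2y+309/2=0] ∩ [|A−(13, 18)|²=26]]
2. A_y = 19  [[AB ⟂ BC ⇒ -3/2x-15/2y+309/2=0] ∩ [|A−(13, 18)|²=26]]
   so A = (8, 19)
3. D_x = 19/2  [[BC ⟂ CD ⇒ 3/2x+15/2y-213=0] ∩ [|D−(29/2, 51/2)|²=26]]
4. D_y = 53/2  [[BC ⟂ CD ⇒ 3/2x+15/2y-213=0] ∩ [|D−(29/2, 51/2)|²=26]]
   so D = (19/2, 53/2)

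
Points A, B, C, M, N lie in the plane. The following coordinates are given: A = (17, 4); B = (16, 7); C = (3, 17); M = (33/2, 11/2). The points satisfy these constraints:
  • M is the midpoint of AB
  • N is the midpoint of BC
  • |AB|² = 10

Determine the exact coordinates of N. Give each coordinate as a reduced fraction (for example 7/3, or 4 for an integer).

N = (19/2, 12)

1. N_x = 19/2  [2·N = B+C = (16, 7)+(3, 17)]
2. N_y = 12  [2·N = B+C = (16, 7)+(3, 17)]
   so N = (19/2, 12)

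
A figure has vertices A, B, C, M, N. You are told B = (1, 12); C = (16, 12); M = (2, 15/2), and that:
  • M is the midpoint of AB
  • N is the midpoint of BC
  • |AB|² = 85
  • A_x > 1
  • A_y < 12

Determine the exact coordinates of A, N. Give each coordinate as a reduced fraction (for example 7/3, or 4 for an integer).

A = (3, 3)
N = (17/2, 12)

1. A_x = 3  [A = 2·M−B = 2·(2, 15/2)−(1, 12)]
2. A_y = 3  [A = 2·M−B = 2·(2, 15/2)−(1, 12)]
   so A = (3, 3)
3. N_x = 17/2  [2·N = B+C = (1, 12)+(16, 12)]
4. N_y = 12  [2·N = B+C = (1, 12)+(16, 12)]
   so N = (17/2, 12)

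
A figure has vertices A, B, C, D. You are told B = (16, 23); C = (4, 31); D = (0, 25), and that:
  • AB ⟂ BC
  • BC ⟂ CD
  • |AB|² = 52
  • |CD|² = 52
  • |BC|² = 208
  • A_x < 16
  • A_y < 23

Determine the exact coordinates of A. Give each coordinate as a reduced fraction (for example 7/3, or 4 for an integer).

A = (12, 17)

1. A_x = 12  [[AB ⟂ BC ⇒ 12x-8y-8=0] ∩ [|A−(16, 23)|²=52]]
2. A_y = 17  [[AB ⟂ BC ⇒ 12x-8y-8=0] ∩ [|A−(16, 23)|²=52]]
   so A = (12, 17)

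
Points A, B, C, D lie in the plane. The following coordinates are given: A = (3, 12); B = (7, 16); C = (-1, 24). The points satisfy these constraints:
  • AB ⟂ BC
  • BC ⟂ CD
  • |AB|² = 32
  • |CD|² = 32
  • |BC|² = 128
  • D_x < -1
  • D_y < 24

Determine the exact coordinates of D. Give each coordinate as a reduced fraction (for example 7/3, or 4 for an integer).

1. D_x = -5  [[BC ⟂ CD ⇒ -8x+8y-200=0] ∩ [|D−(-1, 24)|²=32]]
2. D_y = 20  [[BC ⟂ CD ⇒ -8x+8y-200=0] ∩ [|D−(-1, 24)|²=32]]
   so D = (-5, 20)

D = (-5, 20)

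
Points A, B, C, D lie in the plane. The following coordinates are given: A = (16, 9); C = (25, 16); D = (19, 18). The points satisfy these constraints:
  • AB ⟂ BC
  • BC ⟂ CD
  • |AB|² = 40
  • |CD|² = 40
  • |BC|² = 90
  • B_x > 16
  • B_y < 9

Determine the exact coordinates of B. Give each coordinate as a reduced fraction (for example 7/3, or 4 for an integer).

1. B_x = 22  [[BC ⟂ CD ⇒ 6x-2y-118=0] ∩ [|B−(16, 9)|²=40]]
2. B_y = 7  [[BC ⟂ CD ⇒ 6x-2y-118=0] ∩ [|B−(16, 9)|²=40]]
   so B = (22, 7)

B = (22, 7)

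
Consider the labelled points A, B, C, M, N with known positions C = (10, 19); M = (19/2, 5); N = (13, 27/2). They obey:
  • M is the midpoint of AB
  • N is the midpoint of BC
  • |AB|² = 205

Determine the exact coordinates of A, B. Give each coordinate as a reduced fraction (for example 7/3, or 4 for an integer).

A = (3, 2)
B = (16, 8)

1. B_x = 16  [B = 2·N−C = 2·(13, 27/2)−(10, 19)]
2. B_y = 8  [B = 2·N−C = 2·(13, 27/2)−(10, 19)]
   so B = (16, 8)
3. A_x = 3  [A = 2·M−B = 2·(19/2, 5)−(16, 8)]
4. A_y = 2  [A = 2·M−B = 2·(19/2, 5)−(16, 8)]
   so A = (3, 2)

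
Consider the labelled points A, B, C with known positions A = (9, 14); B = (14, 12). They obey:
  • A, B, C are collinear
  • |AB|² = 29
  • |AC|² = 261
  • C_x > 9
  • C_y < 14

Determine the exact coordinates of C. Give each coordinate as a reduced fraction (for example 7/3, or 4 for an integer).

C = (24, 8)

1. C_x = 24  [[A, B, C are collinear ⇒ 2x+5y-88=0] ∩ [|C−(9, 14)|²=261]]
2. C_y = 8  [[A, B, C are collinear ⇒ 2x+5y-88=0] ∩ [|C−(9, 14)|²=261]]
   so C = (24, 8)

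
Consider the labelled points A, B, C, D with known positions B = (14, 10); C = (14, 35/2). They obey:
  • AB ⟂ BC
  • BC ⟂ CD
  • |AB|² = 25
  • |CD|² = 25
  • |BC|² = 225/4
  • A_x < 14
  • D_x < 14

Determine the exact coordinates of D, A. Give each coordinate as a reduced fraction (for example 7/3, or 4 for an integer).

D = (9, 35/2)
A = (9, 10)

1. D_x = 9  [[BC ⟂ CD ⇒ 15/2y-525/4=0] ∩ [|D−(14, 35/2)|²=25]]
2. D_y = 35/2  [[BC ⟂ CD ⇒ 15/2y-525/4=0] ∩ [|D−(14, 35/2)|²=25]]
   so D = (9, 35/2)
3. A_x = 9  [[AB ⟂ BC ⇒ -15/2y+75=0] ∩ [|A−(14, 10)|²=25]]
4. A_y = 10  [[AB ⟂ BC ⇒ -15/2y+75=0] ∩ [|A−(14, 10)|²=25]]
   so A = (9, 10)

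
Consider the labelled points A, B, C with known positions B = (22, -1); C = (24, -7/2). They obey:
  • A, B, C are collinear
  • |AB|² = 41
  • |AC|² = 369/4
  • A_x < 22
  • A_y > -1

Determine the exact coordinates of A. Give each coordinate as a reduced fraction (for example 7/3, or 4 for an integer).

A = (18, 4)

1. A_x = 18  [[A, B, C are collinear ⇒ 5/2x+2y-53=0] ∩ [|A−(22, -1)|²=41]]
2. A_y = 4  [[A, B, C are collinear ⇒ 5/2x+2y-53=0] ∩ [|A−(22, -1)|²=41]]
   so A = (18, 4)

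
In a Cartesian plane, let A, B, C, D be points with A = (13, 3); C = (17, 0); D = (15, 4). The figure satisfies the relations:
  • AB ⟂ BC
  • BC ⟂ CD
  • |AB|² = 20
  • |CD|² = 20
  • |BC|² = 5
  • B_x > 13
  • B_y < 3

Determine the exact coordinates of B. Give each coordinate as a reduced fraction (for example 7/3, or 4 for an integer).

1. B_x = 15  [[BC ⟂ CD ⇒ 2x-4y-34=0] ∩ [|B−(13, 3)|²=20]]
2. B_y = -1  [[BC ⟂ CD ⇒ 2x-4y-34=0] ∩ [|B−(13, 3)|²=20]]
   so B = (15, -1)

B = (15, -1)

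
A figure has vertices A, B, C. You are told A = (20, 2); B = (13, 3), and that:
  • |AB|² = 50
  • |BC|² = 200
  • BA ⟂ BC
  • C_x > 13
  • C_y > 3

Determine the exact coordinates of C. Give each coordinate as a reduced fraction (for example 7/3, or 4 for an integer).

C = (15, 17)

1. C_x = 15  [[BA ⟂ BC ⇒ 7x-1y-88=0] ∩ [|C−(13, 3)|²=200]]
2. C_y = 17  [[BA ⟂ BC ⇒ 7x-1y-88=0] ∩ [|C−(13, 3)|²=200]]
   so C = (15, 17)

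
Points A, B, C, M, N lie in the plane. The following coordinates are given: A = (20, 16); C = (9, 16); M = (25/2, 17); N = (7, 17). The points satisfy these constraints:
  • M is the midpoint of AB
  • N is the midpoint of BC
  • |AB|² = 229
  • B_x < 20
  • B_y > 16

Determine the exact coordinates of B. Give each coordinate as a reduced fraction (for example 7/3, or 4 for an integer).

B = (5, 18)

1. B_x = 5  [B = 2·M−A = 2·(25/2, 17)−(20, 16)]
2. B_y = 18  [B = 2·M−A = 2·(25/2, 17)−(20, 16)]
   so B = (5, 18)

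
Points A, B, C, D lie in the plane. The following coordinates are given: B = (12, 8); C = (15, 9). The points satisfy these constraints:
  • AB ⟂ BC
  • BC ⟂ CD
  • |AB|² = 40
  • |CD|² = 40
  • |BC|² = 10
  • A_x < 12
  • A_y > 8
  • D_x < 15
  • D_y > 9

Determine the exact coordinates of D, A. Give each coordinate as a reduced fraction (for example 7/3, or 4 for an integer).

D = (13, 15)
A = (10, 14)

1. D_x = 13  [[BC ⟂ CD ⇒ 3x+1y-54=0] ∩ [|D−(15, 9)|²=40]]
2. D_y = 15  [[BC ⟂ CD ⇒ 3x+1y-54=0] ∩ [|D−(15, 9)|²=40]]
   so D = (13, 15)
3. A_x = 10  [[AB ⟂ BC ⇒ -3x-1y+44=0] ∩ [|A−(12, 8)|²=40]]
4. A_y = 14  [[AB ⟂ BC ⇒ -3x-1y+44=0] ∩ [|A−(12, 8)|²=40]]
   so A = (10, 14)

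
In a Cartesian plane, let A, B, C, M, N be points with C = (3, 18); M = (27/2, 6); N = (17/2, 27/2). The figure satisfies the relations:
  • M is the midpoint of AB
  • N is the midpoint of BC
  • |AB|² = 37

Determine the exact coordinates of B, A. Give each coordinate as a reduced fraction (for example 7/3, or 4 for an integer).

1. B_x = 14  [B = 2·N−C = 2·(17/2, 27/2)−(3, 18)]
2. B_y = 9  [B = 2·N−C = 2·(17/2, 27/2)−(3, 18)]
   so B = (14, 9)
3. A_x = 13  [A = 2·M−B = 2·(27/2, 6)−(14, 9)]
4. A_y = 3  [A = 2·M−B = 2·(27/2, 6)−(14, 9)]
   so A = (13, 3)

B = (14, 9)
A = (13, 3)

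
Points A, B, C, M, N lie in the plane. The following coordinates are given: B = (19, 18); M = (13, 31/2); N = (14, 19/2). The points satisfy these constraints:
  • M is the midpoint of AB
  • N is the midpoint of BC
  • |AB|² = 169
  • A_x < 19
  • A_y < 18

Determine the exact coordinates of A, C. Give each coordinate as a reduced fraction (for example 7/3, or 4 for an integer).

1. A_x = 7  [A = 2·M−B = 2·(13, 31/2)−(19, 18)]
2. A_y = 13  [A = 2·M−B = 2·(13, 31/2)−(19, 18)]
   so A = (7, 13)
3. C_x = 9  [C = 2·N−B = 2·(14, 19/2)−(19, 18)]
4. C_y = 1  [C = 2·N−B = 2·(14, 19/2)−(19, 18)]
   so C = (9, 1)

A = (7, 13)
C = (9, 1)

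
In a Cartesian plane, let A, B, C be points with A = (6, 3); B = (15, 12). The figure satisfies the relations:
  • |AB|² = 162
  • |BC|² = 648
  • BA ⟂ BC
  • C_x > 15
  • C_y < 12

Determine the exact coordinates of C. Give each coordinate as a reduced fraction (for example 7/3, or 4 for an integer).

1. C_x = 33  [[BA ⟂ BC ⇒ -9x-9y+243=0] ∩ [|C−(15, 12)|²=648]]
2. C_y = -6  [[BA ⟂ BC ⇒ -9x-9y+243=0] ∩ [|C−(15, 12)|²=648]]
   so C = (33, -6)

C = (33, -6)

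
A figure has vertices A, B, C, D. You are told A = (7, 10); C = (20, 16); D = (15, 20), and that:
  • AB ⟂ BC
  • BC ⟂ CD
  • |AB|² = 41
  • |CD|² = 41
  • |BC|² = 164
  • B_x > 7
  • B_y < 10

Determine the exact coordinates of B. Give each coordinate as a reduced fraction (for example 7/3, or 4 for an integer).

B = (12, 6)

1. B_x = 12  [[BC ⟂ CD ⇒ 5x-4y-36=0] ∩ [|B−(7, 10)|²=41]]
2. B_y = 6  [[BC ⟂ CD ⇒ 5x-4y-36=0] ∩ [|B−(7, 10)|²=41]]
   so B = (12, 6)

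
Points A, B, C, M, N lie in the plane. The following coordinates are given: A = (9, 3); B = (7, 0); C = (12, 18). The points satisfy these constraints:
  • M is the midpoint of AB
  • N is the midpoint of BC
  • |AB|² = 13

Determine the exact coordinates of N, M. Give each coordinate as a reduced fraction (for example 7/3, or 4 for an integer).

1. M_x = 8  [2·M = A+B = (9, 3)+(7, 0)]
2. M_y = 3/2  [2·M = A+B = (9, 3)+(7, 0)]
   so M = (8, 3/2)
3. N_x = 19/2  [2·N = B+C = (7, 0)+(12, 18)]
4. N_y = 9  [2·N = B+C = (7, 0)+(12, 18)]
   so N = (19/2, 9)

N = (19/2, 9)
M = (8, 3/2)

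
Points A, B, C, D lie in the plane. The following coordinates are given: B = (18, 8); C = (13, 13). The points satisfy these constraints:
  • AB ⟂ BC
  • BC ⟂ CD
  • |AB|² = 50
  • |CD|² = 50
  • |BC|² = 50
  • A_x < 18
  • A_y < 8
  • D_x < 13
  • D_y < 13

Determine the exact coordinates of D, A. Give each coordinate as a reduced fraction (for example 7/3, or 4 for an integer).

D = (8, 8)
A = (13, 3)

1. D_x = 8  [[BC ⟂ CD ⇒ -5x+5y=0] ∩ [|D−(13, 13)|²=50]]
2. D_y = 8  [[BC ⟂ CD ⇒ -5x+5y=0] ∩ [|D−(13, 13)|²=50]]
   so D = (8, 8)
3. A_x = 13  [[AB ⟂ BC ⇒ 5x-5y-50=0] ∩ [|A−(18, 8)|²=50]]
4. A_y = 3  [[AB ⟂ BC ⇒ 5x-5y-50=0] ∩ [|A−(18, 8)|²=50]]
   so A = (13, 3)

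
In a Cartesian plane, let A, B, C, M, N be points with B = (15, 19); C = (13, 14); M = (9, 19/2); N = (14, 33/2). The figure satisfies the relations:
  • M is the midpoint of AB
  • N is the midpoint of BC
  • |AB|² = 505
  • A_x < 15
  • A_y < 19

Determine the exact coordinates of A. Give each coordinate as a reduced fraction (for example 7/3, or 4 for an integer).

1. A_x = 3  [A = 2·M−B = 2·(9, 19/2)−(15, 19)]
2. A_y = 0  [A = 2·M−B = 2·(9, 19/2)−(15, 19)]
   so A = (3, 0)

A = (3, 0)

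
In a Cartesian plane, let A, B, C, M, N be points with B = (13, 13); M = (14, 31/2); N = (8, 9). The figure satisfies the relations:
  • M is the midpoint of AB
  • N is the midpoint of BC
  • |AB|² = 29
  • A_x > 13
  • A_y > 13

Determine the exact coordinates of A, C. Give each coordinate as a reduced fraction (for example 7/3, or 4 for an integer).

A = (15, 18)
C = (3, 5)

1. A_x = 15  [A = 2·M−B = 2·(14, 31/2)−(13, 13)]
2. A_y = 18  [A = 2·M−B = 2·(14, 31/2)−(13, 13)]
   so A = (15, 18)
3. C_x = 3  [C = 2·N−B = 2·(8, 9)−(13, 13)]
4. C_y = 5  [C = 2·N−B = 2·(8, 9)−(13, 13)]
   so C = (3, 5)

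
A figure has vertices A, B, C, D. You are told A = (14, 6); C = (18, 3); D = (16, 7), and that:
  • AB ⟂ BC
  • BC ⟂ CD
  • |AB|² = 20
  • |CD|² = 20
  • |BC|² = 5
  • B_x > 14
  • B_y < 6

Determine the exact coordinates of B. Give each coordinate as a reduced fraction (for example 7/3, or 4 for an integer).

1. B_x = 16  [[BC ⟂ CD ⇒ 2x-4y-24=0] ∩ [|B−(14, 6)|²=20]]
2. B_y = 2  [[BC ⟂ CD ⇒ 2x-4y-24=0] ∩ [|B−(14, 6)|²=20]]
   so B = (16, 2)

B = (16, 2)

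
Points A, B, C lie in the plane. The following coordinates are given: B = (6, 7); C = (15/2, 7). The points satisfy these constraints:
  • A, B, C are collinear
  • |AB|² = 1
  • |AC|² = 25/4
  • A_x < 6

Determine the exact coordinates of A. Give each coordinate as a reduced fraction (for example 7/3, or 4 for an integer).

A = (5, 7)

1. A_x = 5  [[A, B, C are collinear ⇒ 3/2y-21/2=0] ∩ [|A−(6, 7)|²=1]]
2. A_y = 7  [[A, B, C are collinear ⇒ 3/2y-21/2=0] ∩ [|A−(6, 7)|²=1]]
   so A = (5, 7)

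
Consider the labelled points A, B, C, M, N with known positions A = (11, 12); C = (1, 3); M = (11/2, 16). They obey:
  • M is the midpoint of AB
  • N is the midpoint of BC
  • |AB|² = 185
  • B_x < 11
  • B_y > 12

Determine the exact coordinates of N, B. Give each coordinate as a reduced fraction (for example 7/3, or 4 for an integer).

1. B_x = 0  [B = 2·M−A = 2·(11/2, 16)−(11, 12)]
2. B_y = 20  [B = 2·M−A = 2·(11/2, 16)−(11, 12)]
   so B = (0, 20)
3. N_x = 1/2  [2·N = B+C = (0, 20)+(1, 3)]
4. N_y = 23/2  [2·N = B+C = (0, 20)+(1, 3)]
   so N = (1/2, 23/2)

N = (1/2, 23/2)
B = (0, 20)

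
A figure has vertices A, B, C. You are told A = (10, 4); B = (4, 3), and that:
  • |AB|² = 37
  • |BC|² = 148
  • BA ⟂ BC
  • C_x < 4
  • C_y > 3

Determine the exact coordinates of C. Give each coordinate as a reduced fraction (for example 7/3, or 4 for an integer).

C = (2, 15)

1. C_x = 2  [[BA ⟂ BC ⇒ 6x+1y-27=0] ∩ [|C−(4, 3)|²=148]]
2. C_y = 15  [[BA ⟂ BC ⇒ 6x+1y-27=0] ∩ [|C−(4, 3)|²=148]]
   so C = (2, 15)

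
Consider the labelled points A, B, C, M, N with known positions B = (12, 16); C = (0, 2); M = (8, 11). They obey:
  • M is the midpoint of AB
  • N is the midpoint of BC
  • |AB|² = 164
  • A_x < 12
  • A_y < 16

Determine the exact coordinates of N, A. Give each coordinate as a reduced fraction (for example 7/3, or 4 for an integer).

N = (6, 9)
A = (4, 6)

1. A_x = 4  [A = 2·M−B = 2·(8, 11)−(12, 16)]
2. A_y = 6  [A = 2·M−B = 2·(8, 11)−(12, 16)]
   so A = (4, 6)
3. N_x = 6  [2·N = B+C = (12, 16)+(0, 2)]
4. N_y = 9  [2·N = B+C = (12, 16)+(0, 2)]
   so N = (6, 9)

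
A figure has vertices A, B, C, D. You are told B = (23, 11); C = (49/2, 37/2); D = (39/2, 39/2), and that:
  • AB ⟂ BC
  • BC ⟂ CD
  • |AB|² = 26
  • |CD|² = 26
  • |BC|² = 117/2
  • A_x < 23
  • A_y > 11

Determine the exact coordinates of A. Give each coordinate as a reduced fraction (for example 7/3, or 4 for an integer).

A = (18, 12)

1. A_x = 18  [[AB ⟂ BC ⇒ -3/2x-15/2y+117=0] ∩ [|A−(23, 11)|²=26]]
2. A_y = 12  [[AB ⟂ BC ⇒ -3/2x-15/2y+117=0] ∩ [|A−(23, 11)|²=26]]
   so A = (18, 12)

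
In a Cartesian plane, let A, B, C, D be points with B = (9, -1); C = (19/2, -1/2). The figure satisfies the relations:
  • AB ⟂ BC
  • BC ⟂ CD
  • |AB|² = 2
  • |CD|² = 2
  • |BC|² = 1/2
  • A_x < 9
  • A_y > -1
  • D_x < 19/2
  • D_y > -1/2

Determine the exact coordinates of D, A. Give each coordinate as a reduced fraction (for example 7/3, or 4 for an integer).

D = (17/2, 1/2)
A = (8, 0)

1. D_x = 17/2  [[BC ⟂ CD ⇒ 1/2x+1/2y-9/2=0] ∩ [|D−(19/2, -1/2)|²=2]]
2. D_y = 1/2  [[BC ⟂ CD ⇒ 1/2x+1/2y-9/2=0] ∩ [|D−(19/2, -1/2)|²=2]]
   so D = (17/2, 1/2)
3. A_x = 8  [[AB ⟂ BC ⇒ -1/2x-1/2y+4=0] ∩ [|A−(9, -1)|²=2]]
4. A_y = 0  [[AB ⟂ BC ⇒ -1/2x-1/2y+4=0] ∩ [|A−(9, -1)|²=2]]
   so A = (8, 0)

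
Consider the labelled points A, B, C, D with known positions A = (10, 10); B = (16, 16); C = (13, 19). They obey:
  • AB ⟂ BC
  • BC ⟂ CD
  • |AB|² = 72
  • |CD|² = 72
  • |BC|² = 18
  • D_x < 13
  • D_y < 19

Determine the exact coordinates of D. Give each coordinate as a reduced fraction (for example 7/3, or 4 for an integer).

D = (7, 13)

1. D_x = 7  [[BC ⟂ CD ⇒ -3x+3y-18=0] ∩ [|D−(13, 19)|²=72]]
2. D_y = 13  [[BC ⟂ CD ⇒ -3x+3y-18=0] ∩ [|D−(13, 19)|²=72]]
   so D = (7, 13)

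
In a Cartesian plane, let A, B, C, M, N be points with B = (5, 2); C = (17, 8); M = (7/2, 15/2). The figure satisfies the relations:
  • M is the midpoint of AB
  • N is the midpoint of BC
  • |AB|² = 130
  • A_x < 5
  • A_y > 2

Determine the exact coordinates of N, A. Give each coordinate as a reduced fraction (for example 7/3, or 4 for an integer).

N = (11, 5)
A = (2, 13)

1. A_x = 2  [A = 2·M−B = 2·(7/2, 15/2)−(5, 2)]
2. A_y = 13  [A = 2·M−B = 2·(7/2, 15/2)−(5, 2)]
   so A = (2, 13)
3. N_x = 11  [2·N = B+C = (5, 2)+(17, 8)]
4. N_y = 5  [2·N = B+C = (5, 2)+(17, 8)]
   so N = (11, 5)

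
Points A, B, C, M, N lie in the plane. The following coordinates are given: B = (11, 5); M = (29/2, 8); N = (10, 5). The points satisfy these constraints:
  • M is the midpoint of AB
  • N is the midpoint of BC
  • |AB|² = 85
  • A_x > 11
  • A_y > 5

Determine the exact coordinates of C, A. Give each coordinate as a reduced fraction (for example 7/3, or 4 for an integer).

1. A_x = 18  [A = 2·M−B = 2·(29/2, 8)−(11, 5)]
2. A_y = 11  [A = 2·M−B = 2·(29/2, 8)−(11, 5)]
   so A = (18, 11)
3. C_x = 9  [C = 2·N−B = 2·(10, 5)−(11, 5)]
4. C_y = 5  [C = 2·N−B = 2·(10, 5)−(11, 5)]
   so C = (9, 5)

C = (9, 5)
A = (18, 11)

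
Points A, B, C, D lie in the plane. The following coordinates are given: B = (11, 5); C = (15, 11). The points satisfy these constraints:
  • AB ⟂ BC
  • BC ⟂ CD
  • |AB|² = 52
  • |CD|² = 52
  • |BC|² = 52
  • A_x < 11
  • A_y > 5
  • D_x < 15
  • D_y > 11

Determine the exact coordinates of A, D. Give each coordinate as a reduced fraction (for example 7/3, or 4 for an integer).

A = (5, 9)
D = (9, 15)

1. A_x = 5  [[AB ⟂ BC ⇒ -4x-6y+74=0] ∩ [|A−(11, 5)|²=52]]
2. A_y = 9  [[AB ⟂ BC ⇒ -4x-6y+74=0] ∩ [|A−(11, 5)|²=52]]
   so A = (5, 9)
3. D_x = 9  [[BC ⟂ CD ⇒ 4x+6y-126=0] ∩ [|D−(15, 11)|²=52]]
4. D_y = 15  [[BC ⟂ CD ⇒ 4x+6y-126=0] ∩ [|D−(15, 11)|²=52]]
   so D = (9, 15)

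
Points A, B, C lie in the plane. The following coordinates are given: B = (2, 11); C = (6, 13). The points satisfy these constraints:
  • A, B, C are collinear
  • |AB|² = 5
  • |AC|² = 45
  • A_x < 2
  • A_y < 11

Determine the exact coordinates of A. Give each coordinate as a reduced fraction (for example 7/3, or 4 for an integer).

A = (0, 10)

1. A_x = 0  [[A, B, C are collinear ⇒ -2x+4y-40=0] ∩ [|A−(2, 11)|²=5]]
2. A_y = 10  [[A, B, C are collinear ⇒ -2x+4y-40=0] ∩ [|A−(2, 11)|²=5]]
   so A = (0, 10)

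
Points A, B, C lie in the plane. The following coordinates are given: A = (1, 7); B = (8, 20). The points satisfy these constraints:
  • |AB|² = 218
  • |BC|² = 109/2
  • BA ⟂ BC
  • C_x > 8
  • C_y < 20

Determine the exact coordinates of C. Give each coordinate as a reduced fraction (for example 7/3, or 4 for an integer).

C = (29/2, 33/2)

1. C_x = 29/2  [[BA ⟂ BC ⇒ -7x-13y+316=0] ∩ [|C−(8, 20)|²=109/2]]
2. C_y = 33/2  [[BA ⟂ BC ⇒ -7x-13y+316=0] ∩ [|C−(8, 20)|²=109/2]]
   so C = (29/2, 33/2)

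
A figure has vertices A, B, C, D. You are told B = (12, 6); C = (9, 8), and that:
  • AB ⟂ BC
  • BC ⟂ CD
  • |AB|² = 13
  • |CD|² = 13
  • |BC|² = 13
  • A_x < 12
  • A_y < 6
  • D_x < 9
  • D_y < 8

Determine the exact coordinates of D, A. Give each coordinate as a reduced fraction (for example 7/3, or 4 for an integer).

1. D_x = 7  [[BC ⟂ CD ⇒ -3x+2y+11=0] ∩ [|D−(9, 8)|²=13]]
2. D_y = 5  [[BC ⟂ CD ⇒ -3x+2y+11=0] ∩ [|D−(9, 8)|²=13]]
   so D = (7, 5)
3. A_x = 10  [[AB ⟂ BC ⇒ 3x-2y-24=0] ∩ [|A−(12, 6)|²=13]]
4. A_y = 3  [[AB ⟂ BC ⇒ 3x-2y-24=0] ∩ [|A−(12, 6)|²=13]]
   so A = (10, 3)

D = (7, 5)
A = (10, 3)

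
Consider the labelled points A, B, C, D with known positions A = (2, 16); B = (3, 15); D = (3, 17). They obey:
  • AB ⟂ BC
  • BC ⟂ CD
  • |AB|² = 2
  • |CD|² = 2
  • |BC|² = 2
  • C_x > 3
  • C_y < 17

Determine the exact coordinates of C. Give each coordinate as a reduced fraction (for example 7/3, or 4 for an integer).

C = (4, 16)

1. C_x = 4  [[AB ⟂ BC ⇒ 1x-1y+12=0] ∩ [|C−(3, 17)|²=2]]
2. C_y = 16  [[AB ⟂ BC ⇒ 1x-1y+12=0] ∩ [|C−(3, 17)|²=2]]
   so C = (4, 16)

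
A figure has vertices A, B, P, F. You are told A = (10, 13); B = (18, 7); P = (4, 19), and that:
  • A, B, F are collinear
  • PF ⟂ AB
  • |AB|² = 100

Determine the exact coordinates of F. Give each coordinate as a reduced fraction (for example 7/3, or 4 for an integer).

F = (82/25, 451/25)

1. F_x = 82/25  [[A, B, F are collinear ⇒ 6x+8y-164=0] ∩ [PF ⟂ AB ⇒ 8x-6y+82=0]]
2. F_y = 451/25  [[A, B, F are collinear ⇒ 6x+8y-164=0] ∩ [PF ⟂ AB ⇒ 8x-6y+82=0]]
   so F = (82/25, 451/25)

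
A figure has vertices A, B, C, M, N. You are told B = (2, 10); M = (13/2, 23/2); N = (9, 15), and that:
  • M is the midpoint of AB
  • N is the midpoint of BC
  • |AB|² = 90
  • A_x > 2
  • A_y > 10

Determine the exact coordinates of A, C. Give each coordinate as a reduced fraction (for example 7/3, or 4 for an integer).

1. A_x = 11  [A = 2·M−B = 2·(13/2, 23/2)−(2, 10)]
2. A_y = 13  [A = 2·M−B = 2·(13/2, 23/2)−(2, 10)]
   so A = (11, 13)
3. C_x = 16  [C = 2·N−B = 2·(9, 15)−(2, 10)]
4. C_y = 20  [C = 2·N−B = 2·(9, 15)−(2, 10)]
   so C = (16, 20)

A = (11, 13)
C = (16, 20)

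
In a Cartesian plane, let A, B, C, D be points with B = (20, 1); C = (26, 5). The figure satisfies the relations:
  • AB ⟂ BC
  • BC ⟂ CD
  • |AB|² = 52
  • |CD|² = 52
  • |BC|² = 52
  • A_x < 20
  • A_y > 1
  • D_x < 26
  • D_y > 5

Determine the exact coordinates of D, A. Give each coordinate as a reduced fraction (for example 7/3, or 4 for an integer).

1. D_x = 22  [[BC ⟂ CD ⇒ 6x+4y-176=0] ∩ [|D−(26, 5)|²=52]]
2. D_y = 11  [[BC ⟂ CD ⇒ 6x+4y-176=0] ∩ [|D−(26, 5)|²=52]]
   so D = (22, 11)
3. A_x = 16  [[AB ⟂ BC ⇒ -6x-4y+124=0] ∩ [|A−(20, 1)|²=52]]
4. A_y = 7  [[AB ⟂ BC ⇒ -6x-4y+124=0] ∩ [|A−(20, 1)|²=52]]
   so A = (16, 7)

D = (22, 11)
A = (16, 7)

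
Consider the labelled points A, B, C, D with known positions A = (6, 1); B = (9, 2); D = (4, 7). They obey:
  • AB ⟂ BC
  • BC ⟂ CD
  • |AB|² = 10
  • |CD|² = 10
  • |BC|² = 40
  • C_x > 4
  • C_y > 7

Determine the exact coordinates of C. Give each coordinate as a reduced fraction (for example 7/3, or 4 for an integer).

C = (7, 8)

1. C_x = 7  [[AB ⟂ BC ⇒ 3x+1y-29=0] ∩ [|C−(4, 7)|²=10]]
2. C_y = 8  [[AB ⟂ BC ⇒ 3x+1y-29=0] ∩ [|C−(4, 7)|²=10]]
   so C = (7, 8)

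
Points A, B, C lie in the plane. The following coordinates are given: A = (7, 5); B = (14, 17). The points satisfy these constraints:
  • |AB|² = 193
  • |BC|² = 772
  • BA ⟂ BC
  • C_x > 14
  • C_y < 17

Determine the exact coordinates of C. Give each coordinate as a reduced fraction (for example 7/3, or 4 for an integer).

1. C_x = 38  [[BA ⟂ BC ⇒ -7x-12y+302=0] ∩ [|C−(14, 17)|²=772]]
2. C_y = 3  [[BA ⟂ BC ⇒ -7x-12y+302=0] ∩ [|C−(14, 17)|²=772]]
   so C = (38, 3)

C = (38, 3)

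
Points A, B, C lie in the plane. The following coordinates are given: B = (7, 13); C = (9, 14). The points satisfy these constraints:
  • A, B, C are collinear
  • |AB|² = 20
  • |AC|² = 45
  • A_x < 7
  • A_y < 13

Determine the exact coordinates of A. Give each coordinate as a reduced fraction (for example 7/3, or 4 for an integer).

1. A_x = 3  [[A, B, C are collinear ⇒ -1x+2y-19=0] ∩ [|A−(7, 13)|²=20]]
2. A_y = 11  [[A, B, C are collinear ⇒ -1x+2y-19=0] ∩ [|A−(7, 13)|²=20]]
   so A = (3, 11)

A = (3, 11)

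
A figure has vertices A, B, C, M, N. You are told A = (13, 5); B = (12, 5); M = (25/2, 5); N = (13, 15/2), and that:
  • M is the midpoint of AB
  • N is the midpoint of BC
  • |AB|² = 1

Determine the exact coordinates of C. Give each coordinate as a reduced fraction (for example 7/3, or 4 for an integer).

C = (14, 10)

1. C_x = 14  [C = 2·N−B = 2·(13, 15/2)−(12, 5)]
2. C_y = 10  [C = 2·N−B = 2·(13, 15/2)−(12, 5)]
   so C = (14, 10)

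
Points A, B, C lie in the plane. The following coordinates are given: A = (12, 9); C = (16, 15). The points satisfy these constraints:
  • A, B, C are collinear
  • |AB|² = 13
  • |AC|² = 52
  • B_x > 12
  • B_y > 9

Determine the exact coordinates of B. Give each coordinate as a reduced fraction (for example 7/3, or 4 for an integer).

1. B_x = 14  [[A, B, C are collinear ⇒ 6x-4y-36=0] ∩ [|B−(12, 9)|²=13]]
2. B_y = 12  [[A, B, C are collinear ⇒ 6x-4y-36=0] ∩ [|B−(12, 9)|²=13]]
   so B = (14, 12)

B = (14, 12)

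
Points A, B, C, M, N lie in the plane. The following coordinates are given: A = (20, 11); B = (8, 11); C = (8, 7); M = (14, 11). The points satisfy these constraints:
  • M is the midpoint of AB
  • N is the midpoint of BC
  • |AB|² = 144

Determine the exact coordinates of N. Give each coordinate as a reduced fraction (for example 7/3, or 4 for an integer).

N = (8, 9)

1. N_x = 8  [2·N = B+C = (8, 11)+(8, 7)]
2. N_y = 9  [2·N = B+C = (8, 11)+(8, 7)]
   so N = (8, 9)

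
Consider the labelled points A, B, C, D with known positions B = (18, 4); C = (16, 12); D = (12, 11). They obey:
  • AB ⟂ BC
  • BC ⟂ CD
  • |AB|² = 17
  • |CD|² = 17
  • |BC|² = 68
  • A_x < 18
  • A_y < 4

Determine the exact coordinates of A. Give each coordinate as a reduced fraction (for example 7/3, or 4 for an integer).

A = (14, 3)

1. A_x = 14  [[AB ⟂ BC ⇒ 2x-8y-4=0] ∩ [|A−(18, 4)|²=17]]
2. A_y = 3  [[AB ⟂ BC ⇒ 2x-8y-4=0] ∩ [|A−(18, 4)|²=17]]
   so A = (14, 3)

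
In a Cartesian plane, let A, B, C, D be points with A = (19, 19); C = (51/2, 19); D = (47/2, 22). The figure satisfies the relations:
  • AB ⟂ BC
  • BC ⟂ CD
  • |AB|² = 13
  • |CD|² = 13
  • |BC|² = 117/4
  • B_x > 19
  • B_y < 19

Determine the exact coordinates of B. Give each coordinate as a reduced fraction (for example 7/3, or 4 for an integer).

B = (21, 16)

1. B_x = 21  [[BC ⟂ CD ⇒ 2x-3y+6=0] ∩ [|B−(19, 19)|²=13]]
2. B_y = 16  [[BC ⟂ CD ⇒ 2x-3y+6=0] ∩ [|B−(19, 19)|²=13]]
   so B = (21, 16)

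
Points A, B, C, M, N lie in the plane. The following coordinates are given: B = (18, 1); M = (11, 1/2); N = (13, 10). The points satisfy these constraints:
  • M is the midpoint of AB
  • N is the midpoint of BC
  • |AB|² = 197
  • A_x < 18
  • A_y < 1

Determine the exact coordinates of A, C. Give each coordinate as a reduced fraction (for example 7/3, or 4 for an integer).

A = (4, 0)
C = (8, 19)

1. A_x = 4  [A = 2·M−B = 2·(11, 1/2)−(18, 1)]
2. A_y = 0  [A = 2·M−B = 2·(11, 1/2)−(18, 1)]
   so A = (4, 0)
3. C_x = 8  [C = 2·N−B = 2·(13, 10)−(18, 1)]
4. C_y = 19  [C = 2·N−B = 2·(13, 10)−(18, 1)]
   so C = (8, 19)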